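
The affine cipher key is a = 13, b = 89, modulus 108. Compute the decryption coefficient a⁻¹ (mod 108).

25

gcd(108, 13) by repeated division:
108 = 8·13 + 4
13 = 3·4 + 1
4 = 4·1 + 0
The gcd is 1. Working backward:
1 = 13 − 3·4
1 = −3·108 + 25·13
So 13·25 ≡ 1 (mod 108).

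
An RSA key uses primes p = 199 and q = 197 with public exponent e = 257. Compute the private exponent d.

φ(n) = (p−1)(q−1) = 198·196 = 38808.
Need d with 257·d ≡ 1 (mod 38808). Apply the extended Euclidean algorithm:
38808 = 151·257 + 1
257 = 257·1 + 0
Back-substitute:
1 = 38808 − 151·257
So 257·(-151) ≡ 1 (mod 38808), hence d ≡ -151 ≡ 38657 (mod 38808).

38657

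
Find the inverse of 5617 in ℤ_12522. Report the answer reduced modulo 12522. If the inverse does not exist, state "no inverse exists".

Run Euclid on (12522, 5617):
12522 = 2*5617 + 1288
5617 = 4*1288 + 465
1288 = 2*465 + 358
465 = 1*358 + 107
358 = 3*107 + 37
107 = 2*37 + 33
37 = 1*33 + 4
33 = 8*4 + 1
4 = 4*1 + 0
gcd = 1, so the inverse exists. Back-substitute:
1 = 33 − 8·4
1 = −8·37 + 9·33
1 = 9·107 − 26·37
1 = −26·358 + 87·107
1 = 87·465 − 113·358
1 = −113·1288 + 313·465
1 = 313·5617 − 1365·1288
1 = −1365·12522 + 3043·5617
So 5617·3043 ≡ 1 (mod 12522).

3043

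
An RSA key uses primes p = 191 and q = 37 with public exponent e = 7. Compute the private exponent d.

5863

φ(n) = (p−1)(q−1) = 190·36 = 6840.
Need d with 7·d ≡ 1 (mod 6840). Apply the extended Euclidean algorithm:
6840 = 977×7 + 1
7 = 7×1 + 0
Back-substitute:
1 = 6840 − 977·7
So 7·(-977) ≡ 1 (mod 6840), hence d ≡ -977 ≡ 5863 (mod 6840).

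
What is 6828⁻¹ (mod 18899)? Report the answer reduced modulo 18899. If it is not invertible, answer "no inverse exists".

Run Euclid on (18899, 6828):
18899 = 2×6828 + 5243
6828 = 1×5243 + 1585
5243 = 3×1585 + 488
1585 = 3×488 + 121
488 = 4×121 + 4
121 = 30×4 + 1
4 = 4×1 + 0
gcd = 1, so the inverse exists. Back-substitute:
1 = 121 − 30·4
1 = −30·488 + 121·121
1 = 121·1585 − 393·488
1 = −393·5243 + 1300·1585
1 = 1300·6828 − 1693·5243
1 = −1693·18899 + 4686·6828
So 6828·4686 ≡ 1 (mod 18899).

4686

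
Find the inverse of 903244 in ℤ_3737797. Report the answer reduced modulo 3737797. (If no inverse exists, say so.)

Extended Euclidean algorithm:
3737797 = 4×903244 + 124821
903244 = 7×124821 + 29497
124821 = 4×29497 + 6833
29497 = 4×6833 + 2165
6833 = 3×2165 + 338
2165 = 6×338 + 137
338 = 2×137 + 64
137 = 2×64 + 9
64 = 7×9 + 1
9 = 9×1 + 0
Since gcd(903244, 3737797) = 1, back-substitute to write 1 as a combination:
1 = 64 − 7·9
1 = −7·137 + 15·64
1 = 15·338 − 37·137
1 = −37·2165 + 237·338
1 = 237·6833 − 748·2165
1 = −748·29497 + 3229·6833
1 = 3229·124821 − 13664·29497
1 = −13664·903244 + 98877·124821
1 = 98877·3737797 − 409172·903244
Hence 903244⁻¹ ≡ -409172 ≡ 3328625 (mod 3737797).

3328625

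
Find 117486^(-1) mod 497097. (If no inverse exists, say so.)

Compute gcd(117486, 497097):
497097 = 4·117486 + 27153
117486 = 4·27153 + 8874
27153 = 3·8874 + 531
8874 = 16·531 + 378
531 = 1·378 + 153
378 = 2·153 + 72
153 = 2·72 + 9
72 = 8·9 + 0
Since gcd = 9 > 1, 117486 is not a unit mod 497097.

no inverse exists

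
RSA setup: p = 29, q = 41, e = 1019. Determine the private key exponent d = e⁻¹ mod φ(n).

φ(n) = (p−1)(q−1) = 28·40 = 1120.
Need d with 1019·d ≡ 1 (mod 1120). Apply the extended Euclidean algorithm:
1120 = 1*1019 + 101
1019 = 10*101 + 9
101 = 11*9 + 2
9 = 4*2 + 1
2 = 2*1 + 0
Back-substitute:
1 = 9 − 4·2
1 = −4·101 + 45·9
1 = 45·1019 − 454·101
1 = −454·1120 + 499·1019
So 1019·499 ≡ 1 (mod 1120), hence d = 499.

499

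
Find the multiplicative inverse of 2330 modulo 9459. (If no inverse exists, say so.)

5444

Apply the Euclidean algorithm to 9459 and 2330:
9459 = 4·2330 + 139
2330 = 16·139 + 106
139 = 1·106 + 33
106 = 3·33 + 7
33 = 4·7 + 5
7 = 1·5 + 2
5 = 2·2 + 1
2 = 2·1 + 0
Since gcd(2330, 9459) = 1, back-substitute to write 1 as a combination:
1 = 5 − 2·2
1 = −2·7 + 3·5
1 = 3·33 − 14·7
1 = −14·106 + 45·33
1 = 45·139 − 59·106
1 = −59·2330 + 989·139
1 = 989·9459 − 4015·2330
So 2330·(-4015) ≡ 1 (mod 9459), and -4015 ≡ 5444 (mod 9459).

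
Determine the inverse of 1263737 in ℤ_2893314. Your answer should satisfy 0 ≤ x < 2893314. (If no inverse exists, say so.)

2021405

gcd(2893314, 1263737) by repeated division:
2893314 = 2×1263737 + 365840
1263737 = 3×365840 + 166217
365840 = 2×166217 + 33406
166217 = 4×33406 + 32593
33406 = 1×32593 + 813
32593 = 40×813 + 73
813 = 11×73 + 10
73 = 7×10 + 3
10 = 3×3 + 1
3 = 3×1 + 0
Since gcd(1263737, 2893314) = 1, back-substitute to write 1 as a combination:
1 = 10 − 3·3
1 = −3·73 + 22·10
1 = 22·813 − 245·73
1 = −245·32593 + 9822·813
1 = 9822·33406 − 10067·32593
1 = −10067·166217 + 50090·33406
1 = 50090·365840 − 110247·166217
1 = −110247·1263737 + 380831·365840
1 = 380831·2893314 − 871909·1263737
So 1263737·(-871909) ≡ 1 (mod 2893314), and -871909 ≡ 2021405 (mod 2893314).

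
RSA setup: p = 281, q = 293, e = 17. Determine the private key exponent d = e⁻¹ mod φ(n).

φ(n) = (p−1)(q−1) = 280·292 = 81760.
Need d with 17·d ≡ 1 (mod 81760). Apply the extended Euclidean algorithm:
81760 = 4809×17 + 7
17 = 2×7 + 3
7 = 2×3 + 1
3 = 3×1 + 0
Back-substitute:
1 = 7 − 2·3
1 = −2·17 + 5·7
1 = 5·81760 − 24047·17
So 17·(-24047) ≡ 1 (mod 81760), hence d ≡ -24047 ≡ 57713 (mod 81760).

57713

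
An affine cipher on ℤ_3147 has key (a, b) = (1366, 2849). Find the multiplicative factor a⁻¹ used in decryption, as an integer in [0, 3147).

2965

gcd(3147, 1366) by repeated division:
3147 = 2*1366 + 415
1366 = 3*415 + 121
415 = 3*121 + 52
121 = 2*52 + 17
52 = 3*17 + 1
17 = 17*1 + 0
The gcd is 1. Working backward:
1 = 52 − 3·17
1 = −3·121 + 7·52
1 = 7·415 − 24·121
1 = −24·1366 + 79·415
1 = 79·3147 − 182·1366
Hence 1366⁻¹ ≡ -182 ≡ 2965 (mod 3147).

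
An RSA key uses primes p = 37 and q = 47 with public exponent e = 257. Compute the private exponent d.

857

φ(n) = (p−1)(q−1) = 36·46 = 1656.
Need d with 257·d ≡ 1 (mod 1656). Apply the extended Euclidean algorithm:
1656 = 6·257 + 114
257 = 2·114 + 29
114 = 3·29 + 27
29 = 1·27 + 2
27 = 13·2 + 1
2 = 2·1 + 0
Back-substitute:
1 = 27 − 13·2
1 = −13·29 + 14·27
1 = 14·114 − 55·29
1 = −55·257 + 124·114
1 = 124·1656 − 799·257
So 257·(-799) ≡ 1 (mod 1656), hence d ≡ -799 ≡ 857 (mod 1656).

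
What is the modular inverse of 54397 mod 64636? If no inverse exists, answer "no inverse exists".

15725

gcd(64636, 54397) by repeated division:
64636 = 1·54397 + 10239
54397 = 5·10239 + 3202
10239 = 3·3202 + 633
3202 = 5·633 + 37
633 = 17·37 + 4
37 = 9·4 + 1
4 = 4·1 + 0
Since gcd(54397, 64636) = 1, back-substitute to write 1 as a combination:
1 = 37 − 9·4
1 = −9·633 + 154·37
1 = 154·3202 − 779·633
1 = −779·10239 + 2491·3202
1 = 2491·54397 − 13234·10239
1 = −13234·64636 + 15725·54397
So 54397·15725 ≡ 1 (mod 64636).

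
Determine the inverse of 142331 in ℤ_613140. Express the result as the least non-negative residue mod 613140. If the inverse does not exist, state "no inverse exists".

222371

Extended Euclidean algorithm:
613140 = 4*142331 + 43816
142331 = 3*43816 + 10883
43816 = 4*10883 + 284
10883 = 38*284 + 91
284 = 3*91 + 11
91 = 8*11 + 3
11 = 3*3 + 2
3 = 1*2 + 1
2 = 2*1 + 0
gcd = 1, so the inverse exists. Back-substitute:
1 = 3 − 2
1 = −11 + 4·3
1 = 4·91 − 33·11
1 = −33·284 + 103·91
1 = 103·10883 − 3947·284
1 = −3947·43816 + 15891·10883
1 = 15891·142331 − 51620·43816
1 = −51620·613140 + 222371·142331
So 142331·222371 ≡ 1 (mod 613140).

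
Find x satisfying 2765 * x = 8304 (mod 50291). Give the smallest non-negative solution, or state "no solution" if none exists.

First find gcd(2765, 50291):
50291 = 18×2765 + 521
2765 = 5×521 + 160
521 = 3×160 + 41
160 = 3×41 + 37
41 = 1×37 + 4
37 = 9×4 + 1
4 = 4×1 + 0
gcd = 1, so a unique solution mod 50291 exists.
Back-substitute for the Bézout coefficients:
1 = 37 − 9·4
1 = −9·41 + 10·37
1 = 10·160 − 39·41
1 = −39·521 + 127·160
1 = 127·2765 − 674·521
1 = −674·50291 + 12259·2765
So 2765·(12259) ≡ 1 (mod 50291), giving 2765⁻¹ ≡ 12259.
x ≡ 2765⁻¹·8304 ≡ 12259·8304 ≡ 9752 (mod 50291).

9752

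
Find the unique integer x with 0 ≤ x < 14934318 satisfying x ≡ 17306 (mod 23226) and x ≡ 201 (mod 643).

Write x = 17306 + 23226·k. Then 23226·k ≡ 201 − 17306 ≡ 256 (mod 643).
Need 23226⁻¹ mod 643. Extended Euclid on (643, 78):
643 = 8·78 + 19
78 = 4·19 + 2
19 = 9·2 + 1
2 = 2·1 + 0
Back-substitute:
1 = 19 − 9·2
1 = −9·78 + 37·19
1 = 37·643 − 305·78
23226⁻¹ ≡ 338 (mod 643), so k ≡ 338·256 ≡ 366 (mod 643).
x = 17306 + 23226·366 = 8518022.

8518022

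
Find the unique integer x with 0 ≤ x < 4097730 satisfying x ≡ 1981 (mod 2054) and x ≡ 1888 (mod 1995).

Write x = 1981 + 2054·k. Then 2054·k ≡ 1888 − 1981 ≡ 1902 (mod 1995).
Need 2054⁻¹ mod 1995. Extended Euclid on (1995, 59):
1995 = 33*59 + 48
59 = 1*48 + 11
48 = 4*11 + 4
11 = 2*4 + 3
4 = 1*3 + 1
3 = 3*1 + 0
Back-substitute:
1 = 4 − 3
1 = −11 + 3·4
1 = 3·48 − 13·11
1 = −13·59 + 16·48
1 = 16·1995 − 541·59
2054⁻¹ ≡ 1454 (mod 1995), so k ≡ 1454·1902 ≡ 438 (mod 1995).
x = 1981 + 2054·438 = 901633.

901633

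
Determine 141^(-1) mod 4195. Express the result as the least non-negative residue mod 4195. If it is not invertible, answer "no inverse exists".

Apply the Euclidean algorithm to 4195 and 141:
4195 = 29·141 + 106
141 = 1·106 + 35
106 = 3·35 + 1
35 = 35·1 + 0
The gcd is 1. Working backward:
1 = 106 − 3·35
1 = −3·141 + 4·106
1 = 4·4195 − 119·141
So 141·(-119) ≡ 1 (mod 4195), and -119 ≡ 4076 (mod 4195).

4076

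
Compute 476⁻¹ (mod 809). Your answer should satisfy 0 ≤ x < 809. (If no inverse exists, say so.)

413

gcd(809, 476) by repeated division:
809 = 1·476 + 333
476 = 1·333 + 143
333 = 2·143 + 47
143 = 3·47 + 2
47 = 23·2 + 1
2 = 2·1 + 0
The gcd is 1. Working backward:
1 = 47 − 23·2
1 = −23·143 + 70·47
1 = 70·333 − 163·143
1 = −163·476 + 233·333
1 = 233·809 − 396·476
So 476·(-396) ≡ 1 (mod 809), and -396 ≡ 413 (mod 809).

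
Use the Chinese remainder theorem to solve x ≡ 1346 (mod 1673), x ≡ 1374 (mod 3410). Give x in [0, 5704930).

5348254

Write x = 1346 + 1673·k. Then 1673·k ≡ 1374 − 1346 ≡ 28 (mod 3410).
Need 1673⁻¹ mod 3410. Extended Euclid on (3410, 1673):
3410 = 2*1673 + 64
1673 = 26*64 + 9
64 = 7*9 + 1
9 = 9*1 + 0
Back-substitute:
1 = 64 − 7·9
1 = −7·1673 + 183·64
1 = 183·3410 − 373·1673
1673⁻¹ ≡ 3037 (mod 3410), so k ≡ 3037·28 ≡ 3196 (mod 3410).
x = 1346 + 1673·3196 = 5348254.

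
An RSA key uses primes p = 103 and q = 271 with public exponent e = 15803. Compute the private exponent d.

2987

φ(n) = (p−1)(q−1) = 102·270 = 27540.
Need d with 15803·d ≡ 1 (mod 27540). Apply the extended Euclidean algorithm:
27540 = 1·15803 + 11737
15803 = 1·11737 + 4066
11737 = 2·4066 + 3605
4066 = 1·3605 + 461
3605 = 7·461 + 378
461 = 1·378 + 83
378 = 4·83 + 46
83 = 1·46 + 37
46 = 1·37 + 9
37 = 4·9 + 1
9 = 9·1 + 0
Back-substitute:
1 = 37 − 4·9
1 = −4·46 + 5·37
1 = 5·83 − 9·46
1 = −9·378 + 41·83
1 = 41·461 − 50·378
1 = −50·3605 + 391·461
1 = 391·4066 − 441·3605
1 = −441·11737 + 1273·4066
1 = 1273·15803 − 1714·11737
1 = −1714·27540 + 2987·15803
So 15803·2987 ≡ 1 (mod 27540), hence d = 2987.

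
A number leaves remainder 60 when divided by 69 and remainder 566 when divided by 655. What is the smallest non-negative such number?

30696

Write x = 60 + 69·k. Then 69·k ≡ 566 − 60 ≡ 506 (mod 655).
Need 69⁻¹ mod 655. Extended Euclid on (655, 69):
655 = 9*69 + 34
69 = 2*34 + 1
34 = 34*1 + 0
Back-substitute:
1 = 69 − 2·34
1 = −2·655 + 19·69
69⁻¹ ≡ 19 (mod 655), so k ≡ 19·506 ≡ 444 (mod 655).
x = 60 + 69·444 = 30696.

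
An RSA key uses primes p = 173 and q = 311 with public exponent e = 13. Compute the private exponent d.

φ(n) = (p−1)(q−1) = 172·310 = 53320.
Need d with 13·d ≡ 1 (mod 53320). Apply the extended Euclidean algorithm:
53320 = 4101×13 + 7
13 = 1×7 + 6
7 = 1×6 + 1
6 = 6×1 + 0
Back-substitute:
1 = 7 − 6
1 = −13 + 2·7
1 = 2·53320 − 8203·13
So 13·(-8203) ≡ 1 (mod 53320), hence d ≡ -8203 ≡ 45117 (mod 53320).

45117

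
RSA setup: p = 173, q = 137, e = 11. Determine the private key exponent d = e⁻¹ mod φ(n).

19139

φ(n) = (p−1)(q−1) = 172·136 = 23392.
Need d with 11·d ≡ 1 (mod 23392). Apply the extended Euclidean algorithm:
23392 = 2126·11 + 6
11 = 1·6 + 5
6 = 1·5 + 1
5 = 5·1 + 0
Back-substitute:
1 = 6 − 5
1 = −11 + 2·6
1 = 2·23392 − 4253·11
So 11·(-4253) ≡ 1 (mod 23392), hence d ≡ -4253 ≡ 19139 (mod 23392).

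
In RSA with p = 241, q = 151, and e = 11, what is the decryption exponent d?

φ(n) = (p−1)(q−1) = 240·150 = 36000.
Need d with 11·d ≡ 1 (mod 36000). Apply the extended Euclidean algorithm:
36000 = 3272·11 + 8
11 = 1·8 + 3
8 = 2·3 + 2
3 = 1·2 + 1
2 = 2·1 + 0
Back-substitute:
1 = 3 − 2
1 = −8 + 3·3
1 = 3·11 − 4·8
1 = −4·36000 + 13091·11
So 11·13091 ≡ 1 (mod 36000), hence d = 13091.

13091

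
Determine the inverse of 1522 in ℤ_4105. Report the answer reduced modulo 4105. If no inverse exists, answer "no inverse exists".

Apply the Euclidean algorithm to 4105 and 1522:
4105 = 2*1522 + 1061
1522 = 1*1061 + 461
1061 = 2*461 + 139
461 = 3*139 + 44
139 = 3*44 + 7
44 = 6*7 + 2
7 = 3*2 + 1
2 = 2*1 + 0
Since gcd(1522, 4105) = 1, back-substitute to write 1 as a combination:
1 = 7 − 3·2
1 = −3·44 + 19·7
1 = 19·139 − 60·44
1 = −60·461 + 199·139
1 = 199·1061 − 458·461
1 = −458·1522 + 657·1061
1 = 657·4105 − 1772·1522
So 1522·(-1772) ≡ 1 (mod 4105), and -1772 ≡ 2333 (mod 4105).

2333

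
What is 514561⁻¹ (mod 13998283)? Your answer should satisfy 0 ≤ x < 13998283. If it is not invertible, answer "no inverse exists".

10615480

gcd(13998283, 514561) by repeated division:
13998283 = 27*514561 + 105136
514561 = 4*105136 + 94017
105136 = 1*94017 + 11119
94017 = 8*11119 + 5065
11119 = 2*5065 + 989
5065 = 5*989 + 120
989 = 8*120 + 29
120 = 4*29 + 4
29 = 7*4 + 1
4 = 4*1 + 0
Since gcd(514561, 13998283) = 1, back-substitute to write 1 as a combination:
1 = 29 − 7·4
1 = −7·120 + 29·29
1 = 29·989 − 239·120
1 = −239·5065 + 1224·989
1 = 1224·11119 − 2687·5065
1 = −2687·94017 + 22720·11119
1 = 22720·105136 − 25407·94017
1 = −25407·514561 + 124348·105136
1 = 124348·13998283 − 3382803·514561
Thus 514561·(-3382803) ≡ 1 (mod 13998283); reducing, -3382803 mod 13998283 = 10615480.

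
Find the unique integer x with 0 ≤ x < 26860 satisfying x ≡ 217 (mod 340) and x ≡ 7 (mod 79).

Write x = 217 + 340·k. Then 340·k ≡ 7 − 217 ≡ 27 (mod 79).
Need 340⁻¹ mod 79. Extended Euclid on (79, 24):
79 = 3*24 + 7
24 = 3*7 + 3
7 = 2*3 + 1
3 = 3*1 + 0
Back-substitute:
1 = 7 − 2·3
1 = −2·24 + 7·7
1 = 7·79 − 23·24
340⁻¹ ≡ 56 (mod 79), so k ≡ 56·27 ≡ 11 (mod 79).
x = 217 + 340·11 = 3957.

3957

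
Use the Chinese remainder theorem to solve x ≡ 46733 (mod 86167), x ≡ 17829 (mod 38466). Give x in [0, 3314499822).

Write x = 46733 + 86167·k. Then 86167·k ≡ 17829 − 46733 ≡ 9562 (mod 38466).
Need 86167⁻¹ mod 38466. Extended Euclid on (38466, 9235):
38466 = 4*9235 + 1526
9235 = 6*1526 + 79
1526 = 19*79 + 25
79 = 3*25 + 4
25 = 6*4 + 1
4 = 4*1 + 0
Back-substitute:
1 = 25 − 6·4
1 = −6·79 + 19·25
1 = 19·1526 − 367·79
1 = −367·9235 + 2221·1526
1 = 2221·38466 − 9251·9235
86167⁻¹ ≡ 29215 (mod 38466), so k ≡ 29215·9562 ≡ 13738 (mod 38466).
x = 46733 + 86167·13738 = 1183808979.

1183808979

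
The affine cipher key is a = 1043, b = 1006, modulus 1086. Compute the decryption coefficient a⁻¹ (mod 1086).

101

Run Euclid on (1086, 1043):
1086 = 1·1043 + 43
1043 = 24·43 + 11
43 = 3·11 + 10
11 = 1·10 + 1
10 = 10·1 + 0
The gcd is 1. Working backward:
1 = 11 − 10
1 = −43 + 4·11
1 = 4·1043 − 97·43
1 = −97·1086 + 101·1043
So 1043·101 ≡ 1 (mod 1086).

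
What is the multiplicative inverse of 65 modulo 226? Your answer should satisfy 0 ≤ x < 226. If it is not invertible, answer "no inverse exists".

153

Run Euclid on (226, 65):
226 = 3*65 + 31
65 = 2*31 + 3
31 = 10*3 + 1
3 = 3*1 + 0
Since gcd(65, 226) = 1, back-substitute to write 1 as a combination:
1 = 31 − 10·3
1 = −10·65 + 21·31
1 = 21·226 − 73·65
Hence 65⁻¹ ≡ -73 ≡ 153 (mod 226).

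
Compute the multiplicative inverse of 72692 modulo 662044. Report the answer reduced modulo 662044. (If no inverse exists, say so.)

Compute gcd(72692, 662044):
662044 = 9×72692 + 7816
72692 = 9×7816 + 2348
7816 = 3×2348 + 772
2348 = 3×772 + 32
772 = 24×32 + 4
32 = 8×4 + 0
Since gcd = 4 > 1, 72692 is not a unit mod 662044.

no inverse exists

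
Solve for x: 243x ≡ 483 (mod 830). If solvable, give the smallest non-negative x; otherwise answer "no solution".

791

First find gcd(243, 830):
830 = 3·243 + 101
243 = 2·101 + 41
101 = 2·41 + 19
41 = 2·19 + 3
19 = 6·3 + 1
3 = 3·1 + 0
gcd = 1, so a unique solution mod 830 exists.
Back-substitute for the Bézout coefficients:
1 = 19 − 6·3
1 = −6·41 + 13·19
1 = 13·101 − 32·41
1 = −32·243 + 77·101
1 = 77·830 − 263·243
So 243·(-263) ≡ 1 (mod 830), giving 243⁻¹ ≡ 567.
x ≡ 243⁻¹·483 ≡ 567·483 ≡ 791 (mod 830).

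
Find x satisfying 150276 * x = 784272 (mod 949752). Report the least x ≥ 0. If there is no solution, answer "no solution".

First find gcd(150276, 949752):
949752 = 6×150276 + 48096
150276 = 3×48096 + 5988
48096 = 8×5988 + 192
5988 = 31×192 + 36
192 = 5×36 + 12
36 = 3×12 + 0
gcd = 12 and 12 | 784272, so solutions exist. Divide through by 12: 12523x ≡ 65356 (mod 79146).
Now find 12523⁻¹ mod 79146:
79146 = 6*12523 + 4008
12523 = 3*4008 + 499
4008 = 8*499 + 16
499 = 31*16 + 3
16 = 5*3 + 1
3 = 3*1 + 0
Back-substitute:
1 = 16 − 5·3
1 = −5·499 + 156·16
1 = 156·4008 − 1253·499
1 = −1253·12523 + 3915·4008
1 = 3915·79146 − 24743·12523
So 12523·(-24743) ≡ 1 (mod 79146), i.e. 12523⁻¹ ≡ 54403.
Then x ≡ 54403·65356 ≡ 7564 (mod 79146); the smallest non-negative solution is x = 7564.

7564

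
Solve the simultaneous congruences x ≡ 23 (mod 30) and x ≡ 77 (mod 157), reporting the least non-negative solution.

2903

Write x = 23 + 30·k. Then 30·k ≡ 77 − 23 ≡ 54 (mod 157).
Need 30⁻¹ mod 157. Extended Euclid on (157, 30):
157 = 5*30 + 7
30 = 4*7 + 2
7 = 3*2 + 1
2 = 2*1 + 0
Back-substitute:
1 = 7 − 3·2
1 = −3·30 + 13·7
1 = 13·157 − 68·30
30⁻¹ ≡ 89 (mod 157), so k ≡ 89·54 ≡ 96 (mod 157).
x = 23 + 30·96 = 2903.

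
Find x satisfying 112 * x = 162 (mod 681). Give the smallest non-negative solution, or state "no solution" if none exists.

First find gcd(112, 681):
681 = 6·112 + 9
112 = 12·9 + 4
9 = 2·4 + 1
4 = 4·1 + 0
gcd = 1, so a unique solution mod 681 exists.
Back-substitute for the Bézout coefficients:
1 = 9 − 2·4
1 = −2·112 + 25·9
1 = 25·681 − 152·112
So 112·(-152) ≡ 1 (mod 681), giving 112⁻¹ ≡ 529.
x ≡ 112⁻¹·162 ≡ 529·162 ≡ 573 (mod 681).

573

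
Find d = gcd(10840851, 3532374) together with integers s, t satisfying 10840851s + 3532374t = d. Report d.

9

Euclidean algorithm:
10840851 = 3×3532374 + 243729
3532374 = 14×243729 + 120168
243729 = 2×120168 + 3393
120168 = 35×3393 + 1413
3393 = 2×1413 + 567
1413 = 2×567 + 279
567 = 2×279 + 9
279 = 31×9 + 0
gcd(10840851, 3532374) = 9.
Working backward:
9 = 567 − 2·279
9 = −2·1413 + 5·567
9 = 5·3393 − 12·1413
9 = −12·120168 + 425·3393
9 = 425·243729 − 862·120168
9 = −862·3532374 + 12493·243729
9 = 12493·10840851 − 38341·3532374
So 9 = (12493)·10840851 + (-38341)·3532374.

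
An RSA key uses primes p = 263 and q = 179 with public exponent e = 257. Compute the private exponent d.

36837

φ(n) = (p−1)(q−1) = 262·178 = 46636.
Need d with 257·d ≡ 1 (mod 46636). Apply the extended Euclidean algorithm:
46636 = 181·257 + 119
257 = 2·119 + 19
119 = 6·19 + 5
19 = 3·5 + 4
5 = 1·4 + 1
4 = 4·1 + 0
Back-substitute:
1 = 5 − 4
1 = −19 + 4·5
1 = 4·119 − 25·19
1 = −25·257 + 54·119
1 = 54·46636 − 9799·257
So 257·(-9799) ≡ 1 (mod 46636), hence d ≡ -9799 ≡ 36837 (mod 46636).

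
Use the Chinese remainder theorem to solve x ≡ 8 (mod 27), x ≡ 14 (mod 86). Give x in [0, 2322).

Write x = 8 + 27·k. Then 27·k ≡ 14 − 8 ≡ 6 (mod 86).
Need 27⁻¹ mod 86. Extended Euclid on (86, 27):
86 = 3·27 + 5
27 = 5·5 + 2
5 = 2·2 + 1
2 = 2·1 + 0
Back-substitute:
1 = 5 − 2·2
1 = −2·27 + 11·5
1 = 11·86 − 35·27
27⁻¹ ≡ 51 (mod 86), so k ≡ 51·6 ≡ 48 (mod 86).
x = 8 + 27·48 = 1304.

1304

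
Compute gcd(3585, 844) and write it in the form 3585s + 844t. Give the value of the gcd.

1

Repeated division:
3585 = 4*844 + 209
844 = 4*209 + 8
209 = 26*8 + 1
8 = 8*1 + 0
gcd(3585, 844) = 1.
Express as a combination:
1 = 209 − 26·8
1 = −26·844 + 105·209
1 = 105·3585 − 446·844
So 1 = (105)·3585 + (-446)·844.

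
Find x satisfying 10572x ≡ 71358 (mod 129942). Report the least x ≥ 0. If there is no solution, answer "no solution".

16735

First find gcd(10572, 129942):
129942 = 12·10572 + 3078
10572 = 3·3078 + 1338
3078 = 2·1338 + 402
1338 = 3·402 + 132
402 = 3·132 + 6
132 = 22·6 + 0
gcd = 6 and 6 | 71358, so solutions exist. Divide through by 6: 1762x ≡ 11893 (mod 21657).
Now find 1762⁻¹ mod 21657:
21657 = 12·1762 + 513
1762 = 3·513 + 223
513 = 2·223 + 67
223 = 3·67 + 22
67 = 3·22 + 1
22 = 22·1 + 0
Back-substitute:
1 = 67 − 3·22
1 = −3·223 + 10·67
1 = 10·513 − 23·223
1 = −23·1762 + 79·513
1 = 79·21657 − 971·1762
So 1762·(-971) ≡ 1 (mod 21657), i.e. 1762⁻¹ ≡ 20686.
Then x ≡ 20686·11893 ≡ 16735 (mod 21657); the smallest non-negative solution is x = 16735.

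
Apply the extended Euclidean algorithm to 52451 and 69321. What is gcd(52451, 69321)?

Apply Euclid's algorithm to 69321 and 52451:
69321 = 1·52451 + 16870
52451 = 3·16870 + 1841
16870 = 9·1841 + 301
1841 = 6·301 + 35
301 = 8·35 + 21
35 = 1·21 + 14
21 = 1·14 + 7
14 = 2·7 + 0
gcd(52451, 69321) = 7.
Working backward:
7 = 21 − 14
7 = −35 + 2·21
7 = 2·301 − 17·35
7 = −17·1841 + 104·301
7 = 104·16870 − 953·1841
7 = −953·52451 + 2963·16870
7 = 2963·69321 − 3916·52451
So 7 = (2963)·69321 + (-3916)·52451.

7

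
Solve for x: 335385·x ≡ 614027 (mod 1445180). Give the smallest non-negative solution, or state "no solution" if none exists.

no solution

gcd(335385, 1445180):
1445180 = 4·335385 + 103640
335385 = 3·103640 + 24465
103640 = 4·24465 + 5780
24465 = 4·5780 + 1345
5780 = 4·1345 + 400
1345 = 3·400 + 145
400 = 2·145 + 110
145 = 1·110 + 35
110 = 3·35 + 5
35 = 7·5 + 0
gcd = 5, but 5 ∤ 614027, so the congruence has no solution.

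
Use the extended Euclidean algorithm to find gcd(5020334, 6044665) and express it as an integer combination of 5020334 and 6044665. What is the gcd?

Euclidean algorithm:
6044665 = 1·5020334 + 1024331
5020334 = 4·1024331 + 923010
1024331 = 1·923010 + 101321
923010 = 9·101321 + 11121
101321 = 9·11121 + 1232
11121 = 9·1232 + 33
1232 = 37·33 + 11
33 = 3·11 + 0
gcd(5020334, 6044665) = 11.
Express as a combination:
11 = 1232 − 37·33
11 = −37·11121 + 334·1232
11 = 334·101321 − 3043·11121
11 = −3043·923010 + 27721·101321
11 = 27721·1024331 − 30764·923010
11 = −30764·5020334 + 150777·1024331
11 = 150777·6044665 − 181541·5020334
So 11 = (150777)·6044665 + (-181541)·5020334.

11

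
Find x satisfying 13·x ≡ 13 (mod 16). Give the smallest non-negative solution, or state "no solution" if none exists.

1

First find gcd(13, 16):
16 = 1·13 + 3
13 = 4·3 + 1
3 = 3·1 + 0
gcd = 1, so a unique solution mod 16 exists.
Back-substitute for the Bézout coefficients:
1 = 13 − 4·3
1 = −4·16 + 5·13
So 13·(5) ≡ 1 (mod 16), giving 13⁻¹ ≡ 5.
x ≡ 13⁻¹·13 ≡ 5·13 ≡ 1 (mod 16).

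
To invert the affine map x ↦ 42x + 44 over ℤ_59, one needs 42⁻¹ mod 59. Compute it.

gcd(59, 42) by repeated division:
59 = 1×42 + 17
42 = 2×17 + 8
17 = 2×8 + 1
8 = 8×1 + 0
Since gcd(42, 59) = 1, back-substitute to write 1 as a combination:
1 = 17 − 2·8
1 = −2·42 + 5·17
1 = 5·59 − 7·42
Hence 42⁻¹ ≡ -7 ≡ 52 (mod 59).

52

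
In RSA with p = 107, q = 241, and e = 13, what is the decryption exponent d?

φ(n) = (p−1)(q−1) = 106·240 = 25440.
Need d with 13·d ≡ 1 (mod 25440). Apply the extended Euclidean algorithm:
25440 = 1956*13 + 12
13 = 1*12 + 1
12 = 12*1 + 0
Back-substitute:
1 = 13 − 12
1 = −25440 + 1957·13
So 13·1957 ≡ 1 (mod 25440), hence d = 1957.

1957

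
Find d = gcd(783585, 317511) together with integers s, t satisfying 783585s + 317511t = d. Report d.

Euclidean algorithm:
783585 = 2·317511 + 148563
317511 = 2·148563 + 20385
148563 = 7·20385 + 5868
20385 = 3·5868 + 2781
5868 = 2·2781 + 306
2781 = 9·306 + 27
306 = 11·27 + 9
27 = 3·9 + 0
gcd(783585, 317511) = 9.
Back-substituting:
9 = 306 − 11·27
9 = −11·2781 + 100·306
9 = 100·5868 − 211·2781
9 = −211·20385 + 733·5868
9 = 733·148563 − 5342·20385
9 = −5342·317511 + 11417·148563
9 = 11417·783585 − 28176·317511
So 9 = (11417)·783585 + (-28176)·317511.

9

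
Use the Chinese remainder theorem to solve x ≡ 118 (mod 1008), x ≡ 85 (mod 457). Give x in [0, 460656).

377110

Write x = 118 + 1008·k. Then 1008·k ≡ 85 − 118 ≡ 424 (mod 457).
Need 1008⁻¹ mod 457. Extended Euclid on (457, 94):
457 = 4×94 + 81
94 = 1×81 + 13
81 = 6×13 + 3
13 = 4×3 + 1
3 = 3×1 + 0
Back-substitute:
1 = 13 − 4·3
1 = −4·81 + 25·13
1 = 25·94 − 29·81
1 = −29·457 + 141·94
1008⁻¹ ≡ 141 (mod 457), so k ≡ 141·424 ≡ 374 (mod 457).
x = 118 + 1008·374 = 377110.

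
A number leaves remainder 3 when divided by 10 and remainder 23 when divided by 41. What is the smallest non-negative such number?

Write x = 3 + 10·k. Then 10·k ≡ 23 − 3 ≡ 20 (mod 41).
Need 10⁻¹ mod 41. Extended Euclid on (41, 10):
41 = 4*10 + 1
10 = 10*1 + 0
Back-substitute:
1 = 41 − 4·10
10⁻¹ ≡ 37 (mod 41), so k ≡ 37·20 ≡ 2 (mod 41).
x = 3 + 10·2 = 23.

23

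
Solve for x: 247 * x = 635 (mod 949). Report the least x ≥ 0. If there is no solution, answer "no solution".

no solution

gcd(247, 949):
949 = 3*247 + 208
247 = 1*208 + 39
208 = 5*39 + 13
39 = 3*13 + 0
gcd = 13, but 13 ∤ 635, so the congruence has no solution.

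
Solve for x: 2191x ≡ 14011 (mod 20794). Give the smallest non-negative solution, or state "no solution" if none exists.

18665

First find gcd(2191, 20794):
20794 = 9*2191 + 1075
2191 = 2*1075 + 41
1075 = 26*41 + 9
41 = 4*9 + 5
9 = 1*5 + 4
5 = 1*4 + 1
4 = 4*1 + 0
gcd = 1, so a unique solution mod 20794 exists.
Back-substitute for the Bézout coefficients:
1 = 5 − 4
1 = −9 + 2·5
1 = 2·41 − 9·9
1 = −9·1075 + 236·41
1 = 236·2191 − 481·1075
1 = −481·20794 + 4565·2191
So 2191·(4565) ≡ 1 (mod 20794), giving 2191⁻¹ ≡ 4565.
x ≡ 2191⁻¹·14011 ≡ 4565·14011 ≡ 18665 (mod 20794).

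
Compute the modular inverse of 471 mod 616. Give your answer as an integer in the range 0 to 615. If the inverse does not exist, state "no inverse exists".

599

Apply the Euclidean algorithm to 616 and 471:
616 = 1·471 + 145
471 = 3·145 + 36
145 = 4·36 + 1
36 = 36·1 + 0
The gcd is 1. Working backward:
1 = 145 − 4·36
1 = −4·471 + 13·145
1 = 13·616 − 17·471
Thus 471·(-17) ≡ 1 (mod 616); reducing, -17 mod 616 = 599.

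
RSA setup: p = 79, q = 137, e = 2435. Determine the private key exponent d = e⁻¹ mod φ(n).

9227

φ(n) = (p−1)(q−1) = 78·136 = 10608.
Need d with 2435·d ≡ 1 (mod 10608). Apply the extended Euclidean algorithm:
10608 = 4*2435 + 868
2435 = 2*868 + 699
868 = 1*699 + 169
699 = 4*169 + 23
169 = 7*23 + 8
23 = 2*8 + 7
8 = 1*7 + 1
7 = 7*1 + 0
Back-substitute:
1 = 8 − 7
1 = −23 + 3·8
1 = 3·169 − 22·23
1 = −22·699 + 91·169
1 = 91·868 − 113·699
1 = −113·2435 + 317·868
1 = 317·10608 − 1381·2435
So 2435·(-1381) ≡ 1 (mod 10608), hence d ≡ -1381 ≡ 9227 (mod 10608).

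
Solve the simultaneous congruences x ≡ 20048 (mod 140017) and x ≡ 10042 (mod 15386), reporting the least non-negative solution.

2129678618

Write x = 20048 + 140017·k. Then 140017·k ≡ 10042 − 20048 ≡ 5380 (mod 15386).
Need 140017⁻¹ mod 15386. Extended Euclid on (15386, 1543):
15386 = 9×1543 + 1499
1543 = 1×1499 + 44
1499 = 34×44 + 3
44 = 14×3 + 2
3 = 1×2 + 1
2 = 2×1 + 0
Back-substitute:
1 = 3 − 2
1 = −44 + 15·3
1 = 15·1499 − 511·44
1 = −511·1543 + 526·1499
1 = 526·15386 − 5245·1543
140017⁻¹ ≡ 10141 (mod 15386), so k ≡ 10141·5380 ≡ 15210 (mod 15386).
x = 20048 + 140017·15210 = 2129678618.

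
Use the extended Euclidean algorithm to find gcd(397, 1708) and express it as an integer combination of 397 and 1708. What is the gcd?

Apply Euclid's algorithm to 1708 and 397:
1708 = 4·397 + 120
397 = 3·120 + 37
120 = 3·37 + 9
37 = 4·9 + 1
9 = 9·1 + 0
gcd(397, 1708) = 1.
Working backward:
1 = 37 − 4·9
1 = −4·120 + 13·37
1 = 13·397 − 43·120
1 = −43·1708 + 185·397
So 1 = (-43)·1708 + (185)·397.

1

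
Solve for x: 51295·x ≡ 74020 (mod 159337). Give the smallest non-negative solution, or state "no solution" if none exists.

140592

First find gcd(51295, 159337):
159337 = 3*51295 + 5452
51295 = 9*5452 + 2227
5452 = 2*2227 + 998
2227 = 2*998 + 231
998 = 4*231 + 74
231 = 3*74 + 9
74 = 8*9 + 2
9 = 4*2 + 1
2 = 2*1 + 0
gcd = 1, so a unique solution mod 159337 exists.
Back-substitute for the Bézout coefficients:
1 = 9 − 4·2
1 = −4·74 + 33·9
1 = 33·231 − 103·74
1 = −103·998 + 445·231
1 = 445·2227 − 993·998
1 = −993·5452 + 2431·2227
1 = 2431·51295 − 22872·5452
1 = −22872·159337 + 71047·51295
So 51295·(71047) ≡ 1 (mod 159337), giving 51295⁻¹ ≡ 71047.
x ≡ 51295⁻¹·74020 ≡ 71047·74020 ≡ 140592 (mod 159337).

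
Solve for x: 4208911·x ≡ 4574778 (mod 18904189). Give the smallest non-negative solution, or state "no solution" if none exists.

16282902

First find gcd(4208911, 18904189):
18904189 = 4×4208911 + 2068545
4208911 = 2×2068545 + 71821
2068545 = 28×71821 + 57557
71821 = 1×57557 + 14264
57557 = 4×14264 + 501
14264 = 28×501 + 236
501 = 2×236 + 29
236 = 8×29 + 4
29 = 7×4 + 1
4 = 4×1 + 0
gcd = 1, so a unique solution mod 18904189 exists.
Back-substitute for the Bézout coefficients:
1 = 29 − 7·4
1 = −7·236 + 57·29
1 = 57·501 − 121·236
1 = −121·14264 + 3445·501
1 = 3445·57557 − 13901·14264
1 = −13901·71821 + 17346·57557
1 = 17346·2068545 − 499589·71821
1 = −499589·4208911 + 1016524·2068545
1 = 1016524·18904189 − 4565685·4208911
So 4208911·(-4565685) ≡ 1 (mod 18904189), giving 4208911⁻¹ ≡ 14338504.
x ≡ 4208911⁻¹·4574778 ≡ 14338504·4574778 ≡ 16282902 (mod 18904189).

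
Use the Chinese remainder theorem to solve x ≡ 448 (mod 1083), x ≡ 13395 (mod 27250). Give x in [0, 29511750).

Write x = 448 + 1083·k. Then 1083·k ≡ 13395 − 448 ≡ 12947 (mod 27250).
Need 1083⁻¹ mod 27250. Extended Euclid on (27250, 1083):
27250 = 25×1083 + 175
1083 = 6×175 + 33
175 = 5×33 + 10
33 = 3×10 + 3
10 = 3×3 + 1
3 = 3×1 + 0
Back-substitute:
1 = 10 − 3·3
1 = −3·33 + 10·10
1 = 10·175 − 53·33
1 = −53·1083 + 328·175
1 = 328·27250 − 8253·1083
1083⁻¹ ≡ 18997 (mod 27250), so k ≡ 18997·12947 ≡ 22909 (mod 27250).
x = 448 + 1083·22909 = 24810895.

24810895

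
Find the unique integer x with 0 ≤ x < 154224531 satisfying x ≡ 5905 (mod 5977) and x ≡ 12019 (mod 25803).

152688370

Write x = 5905 + 5977·k. Then 5977·k ≡ 12019 − 5905 ≡ 6114 (mod 25803).
Need 5977⁻¹ mod 25803. Extended Euclid on (25803, 5977):
25803 = 4·5977 + 1895
5977 = 3·1895 + 292
1895 = 6·292 + 143
292 = 2·143 + 6
143 = 23·6 + 5
6 = 1·5 + 1
5 = 5·1 + 0
Back-substitute:
1 = 6 − 5
1 = −143 + 24·6
1 = 24·292 − 49·143
1 = −49·1895 + 318·292
1 = 318·5977 − 1003·1895
1 = −1003·25803 + 4330·5977
5977⁻¹ ≡ 4330 (mod 25803), so k ≡ 4330·6114 ≡ 25545 (mod 25803).
x = 5905 + 5977·25545 = 152688370.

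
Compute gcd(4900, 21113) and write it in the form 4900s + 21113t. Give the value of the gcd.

Repeated division:
21113 = 4*4900 + 1513
4900 = 3*1513 + 361
1513 = 4*361 + 69
361 = 5*69 + 16
69 = 4*16 + 5
16 = 3*5 + 1
5 = 5*1 + 0
gcd(4900, 21113) = 1.
Working backward:
1 = 16 − 3·5
1 = −3·69 + 13·16
1 = 13·361 − 68·69
1 = −68·1513 + 285·361
1 = 285·4900 − 923·1513
1 = −923·21113 + 3977·4900
So 1 = (-923)·21113 + (3977)·4900.

1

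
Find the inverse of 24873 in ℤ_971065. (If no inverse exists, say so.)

235612

Extended Euclidean algorithm:
971065 = 39*24873 + 1018
24873 = 24*1018 + 441
1018 = 2*441 + 136
441 = 3*136 + 33
136 = 4*33 + 4
33 = 8*4 + 1
4 = 4*1 + 0
gcd = 1, so the inverse exists. Back-substitute:
1 = 33 − 8·4
1 = −8·136 + 33·33
1 = 33·441 − 107·136
1 = −107·1018 + 247·441
1 = 247·24873 − 6035·1018
1 = −6035·971065 + 235612·24873
So 24873·235612 ≡ 1 (mod 971065).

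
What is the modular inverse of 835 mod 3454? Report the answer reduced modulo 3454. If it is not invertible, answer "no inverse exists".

1121

Apply the Euclidean algorithm to 3454 and 835:
3454 = 4*835 + 114
835 = 7*114 + 37
114 = 3*37 + 3
37 = 12*3 + 1
3 = 3*1 + 0
Since gcd(835, 3454) = 1, back-substitute to write 1 as a combination:
1 = 37 − 12·3
1 = −12·114 + 37·37
1 = 37·835 − 271·114
1 = −271·3454 + 1121·835
So 835·1121 ≡ 1 (mod 3454).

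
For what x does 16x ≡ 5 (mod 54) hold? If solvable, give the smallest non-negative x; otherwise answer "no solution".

gcd(16, 54):
54 = 3×16 + 6
16 = 2×6 + 4
6 = 1×4 + 2
4 = 2×2 + 0
gcd = 2, but 2 ∤ 5, so the congruence has no solution.

no solution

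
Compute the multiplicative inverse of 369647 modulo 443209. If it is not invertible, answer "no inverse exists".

27022

Extended Euclidean algorithm:
443209 = 1·369647 + 73562
369647 = 5·73562 + 1837
73562 = 40·1837 + 82
1837 = 22·82 + 33
82 = 2·33 + 16
33 = 2·16 + 1
16 = 16·1 + 0
Since gcd(369647, 443209) = 1, back-substitute to write 1 as a combination:
1 = 33 − 2·16
1 = −2·82 + 5·33
1 = 5·1837 − 112·82
1 = −112·73562 + 4485·1837
1 = 4485·369647 − 22537·73562
1 = −22537·443209 + 27022·369647
So 369647·27022 ≡ 1 (mod 443209).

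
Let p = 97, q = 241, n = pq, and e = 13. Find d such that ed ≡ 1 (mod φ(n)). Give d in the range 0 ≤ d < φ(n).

5317

φ(n) = (p−1)(q−1) = 96·240 = 23040.
Need d with 13·d ≡ 1 (mod 23040). Apply the extended Euclidean algorithm:
23040 = 1772*13 + 4
13 = 3*4 + 1
4 = 4*1 + 0
Back-substitute:
1 = 13 − 3·4
1 = −3·23040 + 5317·13
So 13·5317 ≡ 1 (mod 23040), hence d = 5317.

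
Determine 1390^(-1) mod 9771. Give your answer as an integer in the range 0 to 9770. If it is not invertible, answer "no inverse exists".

Extended Euclidean algorithm:
9771 = 7·1390 + 41
1390 = 33·41 + 37
41 = 1·37 + 4
37 = 9·4 + 1
4 = 4·1 + 0
Since gcd(1390, 9771) = 1, back-substitute to write 1 as a combination:
1 = 37 − 9·4
1 = −9·41 + 10·37
1 = 10·1390 − 339·41
1 = −339·9771 + 2383·1390
So 1390·2383 ≡ 1 (mod 9771).

2383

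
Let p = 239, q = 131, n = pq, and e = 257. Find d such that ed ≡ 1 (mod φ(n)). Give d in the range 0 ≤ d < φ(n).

28773

φ(n) = (p−1)(q−1) = 238·130 = 30940.
Need d with 257·d ≡ 1 (mod 30940). Apply the extended Euclidean algorithm:
30940 = 120·257 + 100
257 = 2·100 + 57
100 = 1·57 + 43
57 = 1·43 + 14
43 = 3·14 + 1
14 = 14·1 + 0
Back-substitute:
1 = 43 − 3·14
1 = −3·57 + 4·43
1 = 4·100 − 7·57
1 = −7·257 + 18·100
1 = 18·30940 − 2167·257
So 257·(-2167) ≡ 1 (mod 30940), hence d ≡ -2167 ≡ 28773 (mod 30940).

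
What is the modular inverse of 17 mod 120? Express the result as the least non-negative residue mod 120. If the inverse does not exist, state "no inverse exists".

Extended Euclidean algorithm:
120 = 7*17 + 1
17 = 17*1 + 0
Since gcd(17, 120) = 1, back-substitute to write 1 as a combination:
1 = 120 − 7·17
Thus 17·(-7) ≡ 1 (mod 120); reducing, -7 mod 120 = 113.

113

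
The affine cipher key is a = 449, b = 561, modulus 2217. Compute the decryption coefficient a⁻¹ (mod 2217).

Apply the Euclidean algorithm to 2217 and 449:
2217 = 4·449 + 421
449 = 1·421 + 28
421 = 15·28 + 1
28 = 28·1 + 0
Since gcd(449, 2217) = 1, back-substitute to write 1 as a combination:
1 = 421 − 15·28
1 = −15·449 + 16·421
1 = 16·2217 − 79·449
Thus 449·(-79) ≡ 1 (mod 2217); reducing, -79 mod 2217 = 2138.

2138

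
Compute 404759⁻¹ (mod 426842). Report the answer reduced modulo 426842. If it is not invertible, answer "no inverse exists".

gcd(426842, 404759) by repeated division:
426842 = 1*404759 + 22083
404759 = 18*22083 + 7265
22083 = 3*7265 + 288
7265 = 25*288 + 65
288 = 4*65 + 28
65 = 2*28 + 9
28 = 3*9 + 1
9 = 9*1 + 0
gcd = 1, so the inverse exists. Back-substitute:
1 = 28 − 3·9
1 = −3·65 + 7·28
1 = 7·288 − 31·65
1 = −31·7265 + 782·288
1 = 782·22083 − 2377·7265
1 = −2377·404759 + 43568·22083
1 = 43568·426842 − 45945·404759
Hence 404759⁻¹ ≡ -45945 ≡ 380897 (mod 426842).

380897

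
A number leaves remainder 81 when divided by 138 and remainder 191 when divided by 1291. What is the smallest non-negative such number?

Write x = 81 + 138·k. Then 138·k ≡ 191 − 81 ≡ 110 (mod 1291).
Need 138⁻¹ mod 1291. Extended Euclid on (1291, 138):
1291 = 9·138 + 49
138 = 2·49 + 40
49 = 1·40 + 9
40 = 4·9 + 4
9 = 2·4 + 1
4 = 4·1 + 0
Back-substitute:
1 = 9 − 2·4
1 = −2·40 + 9·9
1 = 9·49 − 11·40
1 = −11·138 + 31·49
1 = 31·1291 − 290·138
138⁻¹ ≡ 1001 (mod 1291), so k ≡ 1001·110 ≡ 375 (mod 1291).
x = 81 + 138·375 = 51831.

51831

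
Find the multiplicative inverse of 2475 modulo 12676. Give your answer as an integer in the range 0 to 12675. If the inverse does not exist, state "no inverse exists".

Apply the Euclidean algorithm to 12676 and 2475:
12676 = 5·2475 + 301
2475 = 8·301 + 67
301 = 4·67 + 33
67 = 2·33 + 1
33 = 33·1 + 0
gcd = 1, so the inverse exists. Back-substitute:
1 = 67 − 2·33
1 = −2·301 + 9·67
1 = 9·2475 − 74·301
1 = −74·12676 + 379·2475
So 2475·379 ≡ 1 (mod 12676).

379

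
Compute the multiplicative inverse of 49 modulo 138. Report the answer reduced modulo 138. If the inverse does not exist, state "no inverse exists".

31

gcd(138, 49) by repeated division:
138 = 2*49 + 40
49 = 1*40 + 9
40 = 4*9 + 4
9 = 2*4 + 1
4 = 4*1 + 0
The gcd is 1. Working backward:
1 = 9 − 2·4
1 = −2·40 + 9·9
1 = 9·49 − 11·40
1 = −11·138 + 31·49
So 49·31 ≡ 1 (mod 138).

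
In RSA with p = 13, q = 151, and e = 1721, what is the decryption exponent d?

φ(n) = (p−1)(q−1) = 12·150 = 1800.
Need d with 1721·d ≡ 1 (mod 1800). Apply the extended Euclidean algorithm:
1800 = 1×1721 + 79
1721 = 21×79 + 62
79 = 1×62 + 17
62 = 3×17 + 11
17 = 1×11 + 6
11 = 1×6 + 5
6 = 1×5 + 1
5 = 5×1 + 0
Back-substitute:
1 = 6 − 5
1 = −11 + 2·6
1 = 2·17 − 3·11
1 = −3·62 + 11·17
1 = 11·79 − 14·62
1 = −14·1721 + 305·79
1 = 305·1800 − 319·1721
So 1721·(-319) ≡ 1 (mod 1800), hence d ≡ -319 ≡ 1481 (mod 1800).

1481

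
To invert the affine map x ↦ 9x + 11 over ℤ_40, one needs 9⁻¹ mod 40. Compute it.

9

Apply the Euclidean algorithm to 40 and 9:
40 = 4*9 + 4
9 = 2*4 + 1
4 = 4*1 + 0
gcd = 1, so the inverse exists. Back-substitute:
1 = 9 − 2·4
1 = −2·40 + 9·9
So 9·9 ≡ 1 (mod 40).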